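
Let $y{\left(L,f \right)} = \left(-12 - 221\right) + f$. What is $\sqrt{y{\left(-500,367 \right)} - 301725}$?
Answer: $i \sqrt{301591} \approx 549.17 i$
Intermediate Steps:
$y{\left(L,f \right)} = -233 + f$
$\sqrt{y{\left(-500,367 \right)} - 301725} = \sqrt{\left(-233 + 367\right) - 301725} = \sqrt{134 - 301725} = \sqrt{-301591} = i \sqrt{301591}$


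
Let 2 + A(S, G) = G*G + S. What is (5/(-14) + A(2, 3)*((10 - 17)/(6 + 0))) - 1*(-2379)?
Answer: 16577/7 ≈ 2368.1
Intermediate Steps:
A(S, G) = -2 + S + G² (A(S, G) = -2 + (G*G + S) = -2 + (G² + S) = -2 + (S + G²) = -2 + S + G²)
(5/(-14) + A(2, 3)*((10 - 17)/(6 + 0))) - 1*(-2379) = (5/(-14) + (-2 + 2 + 3²)*((10 - 17)/(6 + 0))) - 1*(-2379) = (5*(-1/14) + (-2 + 2 + 9)*(-7/6)) + 2379 = (-5/14 + 9*(-7*⅙)) + 2379 = (-5/14 + 9*(-7/6)) + 2379 = (-5/14 - 21/2) + 2379 = -76/7 + 2379 = 16577/7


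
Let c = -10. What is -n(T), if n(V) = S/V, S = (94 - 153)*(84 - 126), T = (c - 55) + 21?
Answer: 1239/22 ≈ 56.318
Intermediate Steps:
T = -44 (T = (-10 - 55) + 21 = -65 + 21 = -44)
S = 2478 (S = -59*(-42) = 2478)
n(V) = 2478/V
-n(T) = -2478/(-44) = -2478*(-1)/44 = -1*(-1239/22) = 1239/22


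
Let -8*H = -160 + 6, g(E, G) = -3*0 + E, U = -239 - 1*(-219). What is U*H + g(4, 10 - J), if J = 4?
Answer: -381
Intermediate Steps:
U = -20 (U = -239 + 219 = -20)
g(E, G) = E (g(E, G) = 0 + E = E)
H = 77/4 (H = -(-160 + 6)/8 = -⅛*(-154) = 77/4 ≈ 19.250)
U*H + g(4, 10 - J) = -20*77/4 + 4 = -385 + 4 = -381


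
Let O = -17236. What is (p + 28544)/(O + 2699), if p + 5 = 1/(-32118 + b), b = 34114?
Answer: -56963845/29015852 ≈ -1.9632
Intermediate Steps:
p = -9979/1996 (p = -5 + 1/(-32118 + 34114) = -5 + 1/1996 = -9979/1996 ≈ -4.9995)
(p + 28544)/(O + 2699) = (-9979/1996 + 28544)/(-17236 + 2699) = (56963845/1996)/(-14537) = (56963845/1996)*(-1/14537) = -56963845/29015852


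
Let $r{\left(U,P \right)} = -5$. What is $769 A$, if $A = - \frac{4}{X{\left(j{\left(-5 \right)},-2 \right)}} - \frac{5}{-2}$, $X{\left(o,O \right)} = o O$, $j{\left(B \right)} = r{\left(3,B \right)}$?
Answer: $\frac{16149}{10} \approx 1614.9$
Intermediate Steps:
$j{\left(B \right)} = -5$
$X{\left(o,O \right)} = O o$
$A = \frac{21}{10}$ ($A = - \frac{4}{\left(-2\right) \left(-5\right)} - \frac{5}{-2} = - \frac{4}{10} - - \frac{5}{2} = \left(-4\right) \frac{1}{10} + \frac{5}{2} = - \frac{2}{5} + \frac{5}{2} = \frac{21}{10} \approx 2.1$)
$769 A = 769 \cdot \frac{21}{10} = \frac{16149}{10}$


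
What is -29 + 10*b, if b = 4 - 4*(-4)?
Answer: 171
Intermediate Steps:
b = 20 (b = 4 + 16 = 20)
-29 + 10*b = -29 + 10*20 = -29 + 200 = 171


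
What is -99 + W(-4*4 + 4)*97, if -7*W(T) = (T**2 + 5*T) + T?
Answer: -7677/7 ≈ -1096.7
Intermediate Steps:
W(T) = -6*T/7 - T**2/7 (W(T) = -((T**2 + 5*T) + T)/7 = -(T**2 + 6*T)/7 = -6*T/7 - T**2/7)
-99 + W(-4*4 + 4)*97 = -99 - (-4*4 + 4)*(6 + (-4*4 + 4))/7*97 = -99 - (-16 + 4)*(6 + (-16 + 4))/7*97 = -99 - 1/7*(-12)*(6 - 12)*97 = -99 - 1/7*(-12)*(-6)*97 = -99 - 72/7*97 = -99 - 6984/7 = -7677/7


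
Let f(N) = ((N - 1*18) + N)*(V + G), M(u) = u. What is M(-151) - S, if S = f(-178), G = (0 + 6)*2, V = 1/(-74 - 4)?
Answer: 168956/39 ≈ 4332.2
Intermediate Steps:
V = -1/78 (V = 1/(-78) = -1/78 ≈ -0.012821)
G = 12 (G = 6*2 = 12)
f(N) = -2805/13 + 935*N/39 (f(N) = ((N - 1*18) + N)*(-1/78 + 12) = ((N - 18) + N)*(935/78) = ((-18 + N) + N)*(935/78) = (-18 + 2*N)*(935/78) = -2805/13 + 935*N/39)
S = -174845/39 (S = -2805/13 + (935/39)*(-178) = -2805/13 - 166430/39 = -174845/39 ≈ -4483.2)
M(-151) - S = -151 - 1*(-174845/39) = -151 + 174845/39 = 168956/39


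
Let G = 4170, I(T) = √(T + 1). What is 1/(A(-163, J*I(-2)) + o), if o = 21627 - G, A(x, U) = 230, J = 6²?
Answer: 1/17687 ≈ 5.6539e-5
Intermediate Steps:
J = 36
I(T) = √(1 + T)
o = 17457 (o = 21627 - 1*4170 = 21627 - 4170 = 17457)
1/(A(-163, J*I(-2)) + o) = 1/(230 + 17457) = 1/17687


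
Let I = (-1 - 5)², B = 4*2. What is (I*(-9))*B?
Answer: -2592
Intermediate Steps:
B = 8
I = 36 (I = (-6)² = 36)
(I*(-9))*B = (36*(-9))*8 = -324*8 = -2592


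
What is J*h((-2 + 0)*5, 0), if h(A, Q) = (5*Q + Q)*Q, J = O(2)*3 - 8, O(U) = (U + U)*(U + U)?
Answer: 0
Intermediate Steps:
O(U) = 4*U² (O(U) = (2*U)*(2*U) = 4*U²)
J = 40 (J = (4*2²)*3 - 8 = (4*4)*3 - 8 = 16*3 - 8 = 48 - 8 = 40)
h(A, Q) = 6*Q² (h(A, Q) = (6*Q)*Q = 6*Q²)
J*h((-2 + 0)*5, 0) = 40*(6*0²) = 40*(6*0) = 40*0 = 0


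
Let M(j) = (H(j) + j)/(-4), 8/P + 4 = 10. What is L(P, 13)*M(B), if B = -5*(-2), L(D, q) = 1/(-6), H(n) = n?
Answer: ⅚ ≈ 0.83333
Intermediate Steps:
P = 4/3 (P = 8/(-4 + 10) = 8/6 = 8*(⅙) = 4/3 ≈ 1.3333)
L(D, q) = -⅙
B = 10
M(j) = -j/2 (M(j) = (j + j)/(-4) = (2*j)*(-¼) = -j/2)
L(P, 13)*M(B) = -(-1)*10/12 = -⅙*(-5) = ⅚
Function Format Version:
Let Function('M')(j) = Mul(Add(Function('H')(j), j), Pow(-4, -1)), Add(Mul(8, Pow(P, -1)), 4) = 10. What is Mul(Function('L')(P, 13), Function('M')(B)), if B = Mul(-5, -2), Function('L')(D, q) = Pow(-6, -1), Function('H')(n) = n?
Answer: Rational(5, 6) ≈ 0.83333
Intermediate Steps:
P = Rational(4, 3) (P = Mul(8, Pow(Add(-4, 10), -1)) = Mul(8, Pow(6, -1)) = Mul(8, Rational(1, 6)) = Rational(4, 3) ≈ 1.3333)
Function('L')(D, q) = Rational(-1, 6)
B = 10
Function('M')(j) = Mul(Rational(-1, 2), j) (Function('M')(j) = Mul(Add(j, j), Pow(-4, -1)) = Mul(Mul(2, j), Rational(-1, 4)) = Mul(Rational(-1, 2), j))
Mul(Function('L')(P, 13), Function('M')(B)) = Mul(Rational(-1, 6), Mul(Rational(-1, 2), 10)) = Mul(Rational(-1, 6), -5) = Rational(5, 6)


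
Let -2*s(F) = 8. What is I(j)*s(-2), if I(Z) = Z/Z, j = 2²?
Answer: -4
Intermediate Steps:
s(F) = -4 (s(F) = -½*8 = -4)
j = 4
I(Z) = 1
I(j)*s(-2) = 1*(-4) = -4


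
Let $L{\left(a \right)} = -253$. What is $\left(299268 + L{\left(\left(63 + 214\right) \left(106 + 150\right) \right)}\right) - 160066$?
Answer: $138949$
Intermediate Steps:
$\left(299268 + L{\left(\left(63 + 214\right) \left(106 + 150\right) \right)}\right) - 160066 = \left(299268 - 253\right) - 160066 = 299015 - 160066 = 138949$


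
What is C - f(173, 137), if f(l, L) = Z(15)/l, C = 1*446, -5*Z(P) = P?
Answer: 77161/173 ≈ 446.02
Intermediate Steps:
Z(P) = -P/5
C = 446
f(l, L) = -3/l (f(l, L) = (-⅕*15)/l = -3/l)
C - f(173, 137) = 446 - (-3)/173 = 446 - 1*(-3/173) = 446 + 3/173 = 77161/173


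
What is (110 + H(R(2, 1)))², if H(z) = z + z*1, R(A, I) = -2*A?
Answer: 10404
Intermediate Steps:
H(z) = 2*z (H(z) = z + z = 2*z)
(110 + H(R(2, 1)))² = (110 + 2*(-2*2))² = (110 + 2*(-4))² = (110 - 8)² = 102² = 10404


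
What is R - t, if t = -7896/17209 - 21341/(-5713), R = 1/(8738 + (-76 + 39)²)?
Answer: -3255845669030/993669876819 ≈ -3.2766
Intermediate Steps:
R = 1/10107 (R = 1/(8738 + (-37)²) = 1/(8738 + 1369) = 1/10107 ≈ 9.8941e-5)
t = 322147421/98315017 (t = -7896*1/17209 - 21341*(-1/5713) = -7896/17209 + 21341/5713 = 322147421/98315017 ≈ 3.2767)
R - t = 1/10107 - 1*322147421/98315017 = 1/10107 - 322147421/98315017 = -3255845669030/993669876819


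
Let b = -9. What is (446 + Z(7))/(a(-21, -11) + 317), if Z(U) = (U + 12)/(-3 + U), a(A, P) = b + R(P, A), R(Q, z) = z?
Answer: 1803/1148 ≈ 1.5706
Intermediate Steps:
a(A, P) = -9 + A
Z(U) = (12 + U)/(-3 + U)
(446 + Z(7))/(a(-21, -11) + 317) = (446 + (12 + 7)/(-3 + 7))/((-9 - 21) + 317) = (446 + 19/4)/(-30 + 317) = (446 + (¼)*19)/287 = (446 + 19/4)*(1/287) = (1803/4)*(1/287) = 1803/1148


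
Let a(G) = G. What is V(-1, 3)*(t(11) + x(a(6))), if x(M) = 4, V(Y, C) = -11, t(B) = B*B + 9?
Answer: -1474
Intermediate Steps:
t(B) = 9 + B² (t(B) = B² + 9 = 9 + B²)
V(-1, 3)*(t(11) + x(a(6))) = -11*((9 + 11²) + 4) = -11*((9 + 121) + 4) = -11*(130 + 4) = -11*134 = -1474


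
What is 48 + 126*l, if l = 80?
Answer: 10128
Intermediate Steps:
48 + 126*l = 48 + 126*80 = 48 + 10080 = 10128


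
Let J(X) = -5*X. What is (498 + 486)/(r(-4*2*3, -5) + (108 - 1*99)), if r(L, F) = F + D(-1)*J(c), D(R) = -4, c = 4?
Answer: 82/7 ≈ 11.714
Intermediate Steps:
r(L, F) = 80 + F (r(L, F) = F - (-20)*4 = F - 4*(-20) = F + 80 = 80 + F)
(498 + 486)/(r(-4*2*3, -5) + (108 - 1*99)) = (498 + 486)/((80 - 5) + (108 - 1*99)) = 984/(75 + (108 - 99)) = 984/(75 + 9) = 984/84 = 984*(1/84) = 82/7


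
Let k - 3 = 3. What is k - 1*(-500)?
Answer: 506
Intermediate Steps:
k = 6 (k = 3 + 3 = 6)
k - 1*(-500) = 6 - 1*(-500) = 6 + 500 = 506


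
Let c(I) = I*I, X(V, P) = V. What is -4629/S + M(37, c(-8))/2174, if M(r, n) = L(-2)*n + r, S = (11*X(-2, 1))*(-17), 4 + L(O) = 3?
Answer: -2518386/203269 ≈ -12.389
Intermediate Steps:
L(O) = -1 (L(O) = -4 + 3 = -1)
S = 374 (S = (11*(-2))*(-17) = -22*(-17) = 374)
c(I) = I**2
M(r, n) = r - n (M(r, n) = -n + r = r - n)
-4629/S + M(37, c(-8))/2174 = -4629/374 + (37 - 1*(-8)**2)/2174 = -4629*1/374 + (37 - 1*64)*(1/2174) = -4629/374 + (37 - 64)*(1/2174) = -4629/374 - 27*1/2174 = -4629/374 - 27/2174 = -2518386/203269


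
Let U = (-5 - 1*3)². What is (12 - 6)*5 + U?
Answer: 94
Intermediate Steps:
U = 64 (U = (-5 - 3)² = (-8)² = 64)
(12 - 6)*5 + U = (12 - 6)*5 + 64 = 6*5 + 64 = 30 + 64 = 94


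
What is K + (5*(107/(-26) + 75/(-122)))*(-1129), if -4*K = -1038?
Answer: 42760357/1586 ≈ 26961.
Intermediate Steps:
K = 519/2 (K = -¼*(-1038) = 519/2 ≈ 259.50)
K + (5*(107/(-26) + 75/(-122)))*(-1129) = 519/2 + (5*(107/(-26) + 75/(-122)))*(-1129) = 519/2 + (5*(107*(-1/26) + 75*(-1/122)))*(-1129) = 519/2 + (5*(-107/26 - 75/122))*(-1129) = 519/2 + (5*(-3751/793))*(-1129) = 519/2 - 18755/793*(-1129) = 519/2 + 21174395/793 = 42760357/1586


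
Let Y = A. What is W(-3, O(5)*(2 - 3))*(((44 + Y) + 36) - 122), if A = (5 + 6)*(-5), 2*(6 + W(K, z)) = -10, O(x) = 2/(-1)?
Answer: 1067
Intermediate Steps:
O(x) = -2 (O(x) = 2*(-1) = -2)
W(K, z) = -11 (W(K, z) = -6 + (½)*(-10) = -6 - 5 = -11)
A = -55 (A = 11*(-5) = -55)
Y = -55
W(-3, O(5)*(2 - 3))*(((44 + Y) + 36) - 122) = -11*(((44 - 55) + 36) - 122) = -11*((-11 + 36) - 122) = -11*(25 - 122) = -11*(-97) = 1067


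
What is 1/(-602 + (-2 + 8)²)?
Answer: -1/566 ≈ -0.0017668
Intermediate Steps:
1/(-602 + (-2 + 8)²) = 1/(-602 + 6²) = 1/(-602 + 36) = 1/(-566) = -1/566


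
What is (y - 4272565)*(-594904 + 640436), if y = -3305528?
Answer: -345045730476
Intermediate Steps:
(y - 4272565)*(-594904 + 640436) = (-3305528 - 4272565)*(-594904 + 640436) = -7578093*45532 = -345045730476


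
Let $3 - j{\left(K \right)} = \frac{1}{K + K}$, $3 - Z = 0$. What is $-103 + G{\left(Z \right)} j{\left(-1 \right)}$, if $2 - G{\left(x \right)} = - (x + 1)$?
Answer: $-82$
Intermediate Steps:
$Z = 3$ ($Z = 3 - 0 = 3 + 0 = 3$)
$j{\left(K \right)} = 3 - \frac{1}{2 K}$ ($j{\left(K \right)} = 3 - \frac{1}{K + K} = 3 - \frac{1}{2 K}$)
$G{\left(x \right)} = 3 + x$ ($G{\left(x \right)} = 2 - - (x + 1) = 2 - - (1 + x) = 2 - \left(-1 - x\right) = 2 + \left(1 + x\right) = 3 + x$)
$-103 + G{\left(Z \right)} j{\left(-1 \right)} = -103 + \left(3 + 3\right) \left(3 - \frac{1}{2 \left(-1\right)}\right) = -103 + 6 \left(3 - - \frac{1}{2}\right) = -103 + 6 \left(3 + \frac{1}{2}\right) = -103 + 6 \cdot \frac{7}{2} = -103 + 21 = -82$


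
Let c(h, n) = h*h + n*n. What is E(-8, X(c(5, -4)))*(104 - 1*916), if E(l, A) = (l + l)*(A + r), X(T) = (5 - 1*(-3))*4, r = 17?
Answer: 636608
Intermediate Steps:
c(h, n) = h² + n²
X(T) = 32 (X(T) = (5 + 3)*4 = 8*4 = 32)
E(l, A) = 2*l*(17 + A) (E(l, A) = (l + l)*(A + 17) = (2*l)*(17 + A) = 2*l*(17 + A))
E(-8, X(c(5, -4)))*(104 - 1*916) = (2*(-8)*(17 + 32))*(104 - 1*916) = (2*(-8)*49)*(104 - 916) = -784*(-812) = 636608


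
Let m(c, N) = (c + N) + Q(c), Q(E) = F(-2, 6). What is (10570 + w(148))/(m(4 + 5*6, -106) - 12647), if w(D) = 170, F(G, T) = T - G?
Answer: -3580/4237 ≈ -0.84494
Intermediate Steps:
Q(E) = 8 (Q(E) = 6 - 1*(-2) = 6 + 2 = 8)
m(c, N) = 8 + N + c (m(c, N) = (c + N) + 8 = (N + c) + 8 = 8 + N + c)
(10570 + w(148))/(m(4 + 5*6, -106) - 12647) = (10570 + 170)/((8 - 106 + (4 + 5*6)) - 12647) = 10740/((8 - 106 + (4 + 30)) - 12647) = 10740/((8 - 106 + 34) - 12647) = 10740/(-64 - 12647) = 10740/(-12711) = 10740*(-1/12711) = -3580/4237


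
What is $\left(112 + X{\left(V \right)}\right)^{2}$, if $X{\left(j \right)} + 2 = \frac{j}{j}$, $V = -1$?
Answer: $12321$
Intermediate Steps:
$X{\left(j \right)} = -1$ ($X{\left(j \right)} = -2 + \frac{j}{j} = -2 + 1 = -1$)
$\left(112 + X{\left(V \right)}\right)^{2} = \left(112 - 1\right)^{2} = 111^{2} = 12321$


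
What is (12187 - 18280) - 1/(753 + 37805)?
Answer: -234933895/38558 ≈ -6093.0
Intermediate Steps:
(12187 - 18280) - 1/(753 + 37805) = -6093 - 1/38558 = -234933895/38558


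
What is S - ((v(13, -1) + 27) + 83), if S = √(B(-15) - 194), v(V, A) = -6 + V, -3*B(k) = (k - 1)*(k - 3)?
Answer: -117 + I*√290 ≈ -117.0 + 17.029*I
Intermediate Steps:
B(k) = -(-1 + k)*(-3 + k)/3 (B(k) = -(k - 1)*(k - 3)/3 = -(-1 + k)*(-3 + k)/3)
S = I*√290 (S = √((-1 - ⅓*(-15)² + (4/3)*(-15)) - 194) = √((-1 - ⅓*225 - 20) - 194) = √((-1 - 75 - 20) - 194) = √(-96 - 194) = √(-290) = I*√290 ≈ 17.029*I)
S - ((v(13, -1) + 27) + 83) = I*√290 - (((-6 + 13) + 27) + 83) = I*√290 - ((7 + 27) + 83) = I*√290 - (34 + 83) = I*√290 - 1*117 = I*√290 - 117 = -117 + I*√290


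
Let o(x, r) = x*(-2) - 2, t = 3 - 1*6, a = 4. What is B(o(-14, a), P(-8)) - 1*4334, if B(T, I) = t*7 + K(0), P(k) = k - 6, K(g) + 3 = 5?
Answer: -4353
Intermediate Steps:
K(g) = 2 (K(g) = -3 + 5 = 2)
P(k) = -6 + k
t = -3 (t = 3 - 6 = -3)
o(x, r) = -2 - 2*x (o(x, r) = -2*x - 2 = -2 - 2*x)
B(T, I) = -19 (B(T, I) = -3*7 + 2 = -21 + 2 = -19)
B(o(-14, a), P(-8)) - 1*4334 = -19 - 1*4334 = -19 - 4334 = -4353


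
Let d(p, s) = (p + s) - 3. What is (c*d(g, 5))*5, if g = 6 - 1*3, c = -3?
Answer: -75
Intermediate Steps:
g = 3 (g = 6 - 3 = 3)
d(p, s) = -3 + p + s
(c*d(g, 5))*5 = -3*(-3 + 3 + 5)*5 = -3*5*5 = -15*5 = -75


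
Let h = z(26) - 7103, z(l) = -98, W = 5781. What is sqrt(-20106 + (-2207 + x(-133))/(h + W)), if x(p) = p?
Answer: 3*I*sqrt(11260671)/71 ≈ 141.79*I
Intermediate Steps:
h = -7201 (h = -98 - 7103 = -7201)
sqrt(-20106 + (-2207 + x(-133))/(h + W)) = sqrt(-20106 + (-2207 - 133)/(-7201 + 5781)) = sqrt(-20106 - 2340/(-1420)) = sqrt(-20106 - 2340*(-1/1420)) = sqrt(-20106 + 117/71) = sqrt(-1427409/71) = 3*I*sqrt(11260671)/71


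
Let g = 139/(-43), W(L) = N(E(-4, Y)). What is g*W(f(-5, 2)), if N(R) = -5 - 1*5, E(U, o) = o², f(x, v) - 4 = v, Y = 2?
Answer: 1390/43 ≈ 32.326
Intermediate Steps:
f(x, v) = 4 + v
N(R) = -10 (N(R) = -5 - 5 = -10)
W(L) = -10
g = -139/43 (g = 139*(-1/43) = -139/43 ≈ -3.2326)
g*W(f(-5, 2)) = -139/43*(-10) = 1390/43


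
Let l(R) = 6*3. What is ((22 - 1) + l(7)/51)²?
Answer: 131769/289 ≈ 455.95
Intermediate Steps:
l(R) = 18
((22 - 1) + l(7)/51)² = ((22 - 1) + 18/51)² = (21 + 18*(1/51))² = (21 + 6/17)² = (363/17)² = 131769/289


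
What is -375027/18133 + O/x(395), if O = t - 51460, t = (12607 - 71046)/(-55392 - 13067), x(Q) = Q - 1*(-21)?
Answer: -74560061495721/516408691552 ≈ -144.38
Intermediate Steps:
x(Q) = 21 + Q (x(Q) = Q + 21 = 21 + Q)
t = 58439/68459 (t = -58439/(-68459) = -58439*(-1/68459) = 58439/68459 ≈ 0.85363)
O = -3522841701/68459 (O = 58439/68459 - 51460 = -3522841701/68459 ≈ -51459.)
-375027/18133 + O/x(395) = -375027/18133 - 3522841701/(68459*(21 + 395)) = -375027*1/18133 - 3522841701/68459/416 = -375027/18133 - 3522841701/68459*1/416 = -375027/18133 - 3522841701/28478944 = -74560061495721/516408691552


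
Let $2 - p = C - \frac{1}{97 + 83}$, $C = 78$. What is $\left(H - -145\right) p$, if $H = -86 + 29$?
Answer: $- \frac{300938}{45} \approx -6687.5$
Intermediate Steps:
$H = -57$
$p = - \frac{13679}{180}$ ($p = 2 - \left(78 - \frac{1}{97 + 83}\right) = 2 - \left(78 - \frac{1}{180}\right) = 2 - \frac{14039}{180} = - \frac{13679}{180} \approx -75.994$)
$\left(H - -145\right) p = \left(-57 - -145\right) \left(- \frac{13679}{180}\right) = \left(-57 + 145\right) \left(- \frac{13679}{180}\right) = 88 \left(- \frac{13679}{180}\right) = - \frac{300938}{45}$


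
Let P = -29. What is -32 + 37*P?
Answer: -1105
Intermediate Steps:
-32 + 37*P = -32 + 37*(-29) = -32 - 1073 = -1105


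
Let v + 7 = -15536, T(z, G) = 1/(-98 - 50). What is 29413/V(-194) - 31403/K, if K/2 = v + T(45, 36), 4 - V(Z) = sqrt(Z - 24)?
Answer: 135593158664/269142705 + 29413*I*sqrt(218)/234 ≈ 503.8 + 1855.9*I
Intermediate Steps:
T(z, G) = -1/148 (T(z, G) = 1/(-148) = -1/148)
v = -15543 (v = -7 - 15536 = -15543)
V(Z) = 4 - sqrt(-24 + Z) (V(Z) = 4 - sqrt(Z - 24) = 4 - sqrt(-24 + Z))
K = -2300365/74 (K = 2*(-15543 - 1/148) = 2*(-2300365/148) = -2300365/74 ≈ -31086.)
29413/V(-194) - 31403/K = 29413/(4 - sqrt(-24 - 194)) - 31403/(-2300365/74) = 29413/(4 - sqrt(-218)) - 31403*(-74/2300365) = 29413/(4 - I*sqrt(218)) + 2323822/2300365 = 2323822/2300365 + 29413/(4 - I*sqrt(218))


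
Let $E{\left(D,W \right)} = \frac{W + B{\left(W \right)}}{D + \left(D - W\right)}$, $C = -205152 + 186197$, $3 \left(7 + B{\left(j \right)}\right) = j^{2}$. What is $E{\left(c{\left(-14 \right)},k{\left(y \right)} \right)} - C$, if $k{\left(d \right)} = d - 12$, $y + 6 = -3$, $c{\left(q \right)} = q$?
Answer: $18938$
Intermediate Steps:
$y = -9$ ($y = -6 - 3 = -9$)
$B{\left(j \right)} = -7 + \frac{j^{2}}{3}$
$k{\left(d \right)} = -12 + d$
$C = -18955$
$E{\left(D,W \right)} = \frac{-7 + W + \frac{W^{2}}{3}}{- W + 2 D}$ ($E{\left(D,W \right)} = \frac{W + \left(-7 + \frac{W^{2}}{3}\right)}{D + \left(D - W\right)} = \frac{-7 + W + \frac{W^{2}}{3}}{- W + 2 D}$)
$E{\left(c{\left(-14 \right)},k{\left(y \right)} \right)} - C = \frac{-7 - 21 + \frac{\left(-12 - 9\right)^{2}}{3}}{- (-12 - 9) + 2 \left(-14\right)} - -18955 = \frac{-7 - 21 + \frac{\left(-21\right)^{2}}{3}}{\left(-1\right) \left(-21\right) - 28} + 18955 = \frac{-7 - 21 + \frac{1}{3} \cdot 441}{21 - 28} + 18955 = \frac{-7 - 21 + 147}{-7} + 18955 = \left(- \frac{1}{7}\right) 119 + 18955 = -17 + 18955 = 18938$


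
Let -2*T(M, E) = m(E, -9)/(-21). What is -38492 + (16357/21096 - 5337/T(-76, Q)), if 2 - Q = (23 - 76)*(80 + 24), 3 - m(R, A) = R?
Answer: -1490087726447/38753352 ≈ -38451.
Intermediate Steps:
m(R, A) = 3 - R
Q = 5514 (Q = 2 - (23 - 76)*(80 + 24) = 2 - (-53)*104 = 2 - 1*(-5512) = 2 + 5512 = 5514)
T(M, E) = 1/14 - E/42 (T(M, E) = -(3 - E)/(2*(-21)) = -(3 - E)*(-1)/(2*21) = -(-1/7 + E/21)/2 = 1/14 - E/42)
-38492 + (16357/21096 - 5337/T(-76, Q)) = -38492 + (16357/21096 - 5337/(1/14 - 1/42*5514)) = -38492 + (16357*(1/21096) - 5337/(1/14 - 919/7)) = -38492 + (16357/21096 - 5337/(-1837/14)) = -38492 + (16357/21096 - 5337*(-14/1837)) = -38492 + (16357/21096 + 74718/1837) = -38492 + 1606298737/38753352 = -1490087726447/38753352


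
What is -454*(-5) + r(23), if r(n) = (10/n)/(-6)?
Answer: 156625/69 ≈ 2269.9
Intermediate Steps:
r(n) = -5/(3*n) (r(n) = (10/n)*(-1/6) = -5/(3*n))
-454*(-5) + r(23) = -454*(-5) - 5/3/23 = 2270 - 5/3*1/23 = 2270 - 5/69 = 156625/69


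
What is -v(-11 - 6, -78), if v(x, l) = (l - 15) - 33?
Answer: 126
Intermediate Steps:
v(x, l) = -48 + l (v(x, l) = (-15 + l) - 33 = -48 + l)
-v(-11 - 6, -78) = -(-48 - 78) = -1*(-126) = 126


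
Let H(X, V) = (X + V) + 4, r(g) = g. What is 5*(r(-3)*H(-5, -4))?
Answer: 75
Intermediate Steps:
H(X, V) = 4 + V + X (H(X, V) = (V + X) + 4 = 4 + V + X)
5*(r(-3)*H(-5, -4)) = 5*(-3*(4 - 4 - 5)) = 5*(-3*(-5)) = 5*15 = 75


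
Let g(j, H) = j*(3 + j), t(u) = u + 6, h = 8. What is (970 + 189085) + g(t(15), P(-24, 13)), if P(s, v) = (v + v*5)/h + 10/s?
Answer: 190559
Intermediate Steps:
t(u) = 6 + u
P(s, v) = 10/s + 3*v/4 (P(s, v) = (v + v*5)/8 + 10/s = (v + 5*v)*(⅛) + 10/s = (6*v)*(⅛) + 10/s = 3*v/4 + 10/s = 10/s + 3*v/4)
(970 + 189085) + g(t(15), P(-24, 13)) = (970 + 189085) + (6 + 15)*(3 + (6 + 15)) = 190055 + 21*(3 + 21) = 190055 + 21*24 = 190055 + 504 = 190559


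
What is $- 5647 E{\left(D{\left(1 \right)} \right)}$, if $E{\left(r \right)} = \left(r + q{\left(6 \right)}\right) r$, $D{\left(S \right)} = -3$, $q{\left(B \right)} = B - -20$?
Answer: $389643$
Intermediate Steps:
$q{\left(B \right)} = 20 + B$ ($q{\left(B \right)} = B + 20 = 20 + B$)
$E{\left(r \right)} = r \left(26 + r\right)$ ($E{\left(r \right)} = \left(r + \left(20 + 6\right)\right) r = \left(r + 26\right) r = \left(26 + r\right) r = r \left(26 + r\right)$)
$- 5647 E{\left(D{\left(1 \right)} \right)} = - 5647 \left(- 3 \left(26 - 3\right)\right) = - 5647 \left(\left(-3\right) 23\right) = \left(-5647\right) \left(-69\right) = 389643$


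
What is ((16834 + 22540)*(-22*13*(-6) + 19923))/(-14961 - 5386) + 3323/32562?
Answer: -27743211799051/662539014 ≈ -41874.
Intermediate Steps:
((16834 + 22540)*(-22*13*(-6) + 19923))/(-14961 - 5386) + 3323/32562 = (39374*(-286*(-6) + 19923))/(-20347) + 3323*(1/32562) = (39374*(1716 + 19923))*(-1/20347) + 3323/32562 = (39374*21639)*(-1/20347) + 3323/32562 = 852013986*(-1/20347) + 3323/32562 = -852013986/20347 + 3323/32562 = -27743211799051/662539014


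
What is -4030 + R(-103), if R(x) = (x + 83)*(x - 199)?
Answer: 2010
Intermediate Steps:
R(x) = (-199 + x)*(83 + x) (R(x) = (83 + x)*(-199 + x) = (-199 + x)*(83 + x))
-4030 + R(-103) = -4030 + (-16517 + (-103)² - 116*(-103)) = -4030 + (-16517 + 10609 + 11948) = -4030 + 6040 = 2010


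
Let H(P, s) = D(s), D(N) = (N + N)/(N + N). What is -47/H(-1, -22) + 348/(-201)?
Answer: -3265/67 ≈ -48.731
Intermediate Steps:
D(N) = 1 (D(N) = (2*N)/((2*N)) = (2*N)*(1/(2*N)) = 1)
H(P, s) = 1
-47/H(-1, -22) + 348/(-201) = -47/1 + 348/(-201) = -47*1 + 348*(-1/201) = -47 - 116/67 = -3265/67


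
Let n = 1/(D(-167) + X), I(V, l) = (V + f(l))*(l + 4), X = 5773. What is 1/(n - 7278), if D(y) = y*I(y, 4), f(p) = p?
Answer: -223541/1626931397 ≈ -0.00013740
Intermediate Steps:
I(V, l) = (4 + l)*(V + l) (I(V, l) = (V + l)*(l + 4) = (V + l)*(4 + l) = (4 + l)*(V + l))
D(y) = y*(32 + 8*y) (D(y) = y*(4**2 + 4*y + 4*4 + y*4) = y*(16 + 4*y + 16 + 4*y) = y*(32 + 8*y))
n = 1/223541 (n = 1/(8*(-167)*(4 - 167) + 5773) = 1/(8*(-167)*(-163) + 5773) = 1/(217768 + 5773) = 1/223541 ≈ 4.4735e-6)
1/(n - 7278) = 1/(1/223541 - 7278) = 1/(-1626931397/223541) = -223541/1626931397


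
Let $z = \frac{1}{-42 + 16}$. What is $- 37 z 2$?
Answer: $\frac{37}{13} \approx 2.8462$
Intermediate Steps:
$z = - \frac{1}{26}$ ($z = \frac{1}{-26} = - \frac{1}{26} \approx -0.038462$)
$- 37 z 2 = \left(-37\right) \left(- \frac{1}{26}\right) 2 = \frac{37}{26} \cdot 2 = \frac{37}{13}$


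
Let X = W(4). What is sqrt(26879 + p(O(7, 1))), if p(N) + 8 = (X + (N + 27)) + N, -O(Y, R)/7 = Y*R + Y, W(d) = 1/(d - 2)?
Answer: sqrt(106810)/2 ≈ 163.41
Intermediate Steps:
W(d) = 1/(-2 + d)
X = 1/2 (X = 1/(-2 + 4) = 1/2 ≈ 0.50000)
O(Y, R) = -7*Y - 7*R*Y (O(Y, R) = -7*(Y*R + Y) = -7*(R*Y + Y) = -7*(Y + R*Y) = -7*Y - 7*R*Y)
p(N) = 39/2 + 2*N (p(N) = -8 + ((1/2 + (N + 27)) + N) = -8 + ((1/2 + (27 + N)) + N) = -8 + ((55/2 + N) + N) = -8 + (55/2 + 2*N) = 39/2 + 2*N)
sqrt(26879 + p(O(7, 1))) = sqrt(26879 + (39/2 + 2*(-7*7*(1 + 1)))) = sqrt(26879 + (39/2 + 2*(-7*7*2))) = sqrt(26879 + (39/2 + 2*(-98))) = sqrt(26879 + (39/2 - 196)) = sqrt(26879 - 353/2) = sqrt(53405/2) = sqrt(106810)/2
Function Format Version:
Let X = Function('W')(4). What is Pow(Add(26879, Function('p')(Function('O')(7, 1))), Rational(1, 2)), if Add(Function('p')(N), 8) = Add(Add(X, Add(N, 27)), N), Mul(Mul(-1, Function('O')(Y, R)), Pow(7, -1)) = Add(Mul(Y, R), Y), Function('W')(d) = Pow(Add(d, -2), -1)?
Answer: Mul(Rational(1, 2), Pow(106810, Rational(1, 2))) ≈ 163.41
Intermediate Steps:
Function('W')(d) = Pow(Add(-2, d), -1)
X = Rational(1, 2) (X = Pow(Add(-2, 4), -1) = Pow(2, -1) = Rational(1, 2) ≈ 0.50000)
Function('O')(Y, R) = Add(Mul(-7, Y), Mul(-7, R, Y)) (Function('O')(Y, R) = Mul(-7, Add(Mul(Y, R), Y)) = Mul(-7, Add(Mul(R, Y), Y)) = Mul(-7, Add(Y, Mul(R, Y))) = Add(Mul(-7, Y), Mul(-7, R, Y)))
Function('p')(N) = Add(Rational(39, 2), Mul(2, N)) (Function('p')(N) = Add(-8, Add(Add(Rational(1, 2), Add(N, 27)), N)) = Add(-8, Add(Add(Rational(1, 2), Add(27, N)), N)) = Add(-8, Add(Add(Rational(55, 2), N), N)) = Add(-8, Add(Rational(55, 2), Mul(2, N))) = Add(Rational(39, 2), Mul(2, N)))
Pow(Add(26879, Function('p')(Function('O')(7, 1))), Rational(1, 2)) = Pow(Add(26879, Add(Rational(39, 2), Mul(2, Mul(-7, 7, Add(1, 1))))), Rational(1, 2)) = Pow(Add(26879, Add(Rational(39, 2), Mul(2, Mul(-7, 7, 2)))), Rational(1, 2)) = Pow(Add(26879, Add(Rational(39, 2), Mul(2, -98))), Rational(1, 2)) = Pow(Add(26879, Add(Rational(39, 2), -196)), Rational(1, 2)) = Pow(Add(26879, Rational(-353, 2)), Rational(1, 2)) = Pow(Rational(53405, 2), Rational(1, 2)) = Mul(Rational(1, 2), Pow(106810, Rational(1, 2)))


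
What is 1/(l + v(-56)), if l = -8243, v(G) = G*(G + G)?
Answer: -1/1971 ≈ -0.00050736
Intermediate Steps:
v(G) = 2*G² (v(G) = G*(2*G) = 2*G²)
1/(l + v(-56)) = 1/(-8243 + 2*(-56)²) = 1/(-8243 + 2*3136) = 1/(-8243 + 6272) = 1/(-1971) = -1/1971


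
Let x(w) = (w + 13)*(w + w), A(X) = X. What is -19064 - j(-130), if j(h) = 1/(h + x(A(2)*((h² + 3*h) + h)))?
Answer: -40935876127121/2147286830 ≈ -19064.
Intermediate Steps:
x(w) = 2*w*(13 + w) (x(w) = (13 + w)*(2*w) = 2*w*(13 + w))
j(h) = 1/(h + 2*(2*h² + 8*h)*(13 + 2*h² + 8*h)) (j(h) = 1/(h + 2*(2*((h² + 3*h) + h))*(13 + 2*((h² + 3*h) + h))) = 1/(h + 2*(2*(h² + 4*h))*(13 + 2*(h² + 4*h))) = 1/(h + 2*(2*h² + 8*h)*(13 + (2*h² + 8*h))) = 1/(h + 2*(2*h² + 8*h)*(13 + 2*h² + 8*h)))
-19064 - j(-130) = -19064 - 1/((-130)*(1 + 4*(4 - 130)*(13 + 2*(-130)*(4 - 130)))) = -19064 - (-1)/(130*(1 + 4*(-126)*(13 + 2*(-130)*(-126)))) = -19064 - (-1)/(130*(1 + 4*(-126)*(13 + 32760))) = -19064 - (-1)/(130*(1 + 4*(-126)*32773)) = -19064 - (-1)/(130*(1 - 16517592)) = -19064 - (-1)/(130*(-16517591)) = -19064 - (-1)*(-1)/(130*16517591) = -19064 - 1*1/2147286830 = -19064 - 1/2147286830 = -40935876127121/2147286830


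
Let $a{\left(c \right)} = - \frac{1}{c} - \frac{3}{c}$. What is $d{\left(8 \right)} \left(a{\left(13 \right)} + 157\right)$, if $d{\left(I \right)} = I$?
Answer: $\frac{16296}{13} \approx 1253.5$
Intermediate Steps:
$a{\left(c \right)} = - \frac{4}{c}$
$d{\left(8 \right)} \left(a{\left(13 \right)} + 157\right) = 8 \left(- \frac{4}{13} + 157\right) = 8 \cdot \frac{2037}{13} = \frac{16296}{13}$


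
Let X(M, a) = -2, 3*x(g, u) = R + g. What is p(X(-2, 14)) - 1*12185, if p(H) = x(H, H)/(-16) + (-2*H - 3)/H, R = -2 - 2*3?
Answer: -292447/24 ≈ -12185.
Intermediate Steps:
R = -8 (R = -2 - 6 = -8)
x(g, u) = -8/3 + g/3 (x(g, u) = (-8 + g)/3 = -8/3 + g/3)
p(H) = 1/6 - H/48 + (-3 - 2*H)/H (p(H) = (-8/3 + H/3)/(-16) + (-2*H - 3)/H = (-8/3 + H/3)*(-1/16) + (-3 - 2*H)/H = (1/6 - H/48) + (-3 - 2*H)/H = 1/6 - H/48 + (-3 - 2*H)/H)
p(X(-2, 14)) - 1*12185 = (1/48)*(-144 - 2*(-88 - 1*(-2)))/(-2) - 1*12185 = (1/48)*(-1/2)*(-144 - 2*(-88 + 2)) - 12185 = (1/48)*(-1/2)*(-144 - 2*(-86)) - 12185 = (1/48)*(-1/2)*(-144 + 172) - 12185 = (1/48)*(-1/2)*28 - 12185 = -7/24 - 12185 = -292447/24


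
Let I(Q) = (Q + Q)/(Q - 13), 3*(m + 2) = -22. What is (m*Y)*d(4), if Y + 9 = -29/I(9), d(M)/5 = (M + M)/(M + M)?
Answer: 3220/27 ≈ 119.26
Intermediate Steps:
m = -28/3 (m = -2 + (⅓)*(-22) = -2 - 22/3 = -28/3 ≈ -9.3333)
I(Q) = 2*Q/(-13 + Q) (I(Q) = (2*Q)/(-13 + Q) = 2*Q/(-13 + Q))
d(M) = 5 (d(M) = 5*((M + M)/(M + M)) = 5*((2*M)/((2*M))) = 5*((2*M)*(1/(2*M))) = 5*1 = 5)
Y = -23/9 (Y = -9 - 29/(2*9/(-13 + 9)) = -9 - 29/(2*9/(-4)) = -9 - 29/(2*9*(-¼)) = -9 - 29/(-9/2) = -9 - 29*(-2)/9 = -9 - 1*(-58/9) = -9 + 58/9 = -23/9 ≈ -2.5556)
(m*Y)*d(4) = -28/3*(-23/9)*5 = (644/27)*5 = 3220/27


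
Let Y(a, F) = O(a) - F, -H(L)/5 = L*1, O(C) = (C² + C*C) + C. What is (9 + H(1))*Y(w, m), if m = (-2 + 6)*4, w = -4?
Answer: 48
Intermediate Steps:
m = 16 (m = 4*4 = 16)
O(C) = C + 2*C² (O(C) = (C² + C²) + C = 2*C² + C = C + 2*C²)
H(L) = -5*L
Y(a, F) = -F + a*(1 + 2*a) (Y(a, F) = a*(1 + 2*a) - F = -F + a*(1 + 2*a))
(9 + H(1))*Y(w, m) = (9 - 5*1)*(-1*16 - 4*(1 + 2*(-4))) = (9 - 5)*(-16 - 4*(1 - 8)) = 4*(-16 - 4*(-7)) = 4*(-16 + 28) = 4*12 = 48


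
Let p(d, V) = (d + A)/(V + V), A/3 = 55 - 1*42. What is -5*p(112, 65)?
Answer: -151/26 ≈ -5.8077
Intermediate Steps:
A = 39 (A = 3*(55 - 1*42) = 3*(55 - 42) = 3*13 = 39)
p(d, V) = (39 + d)/(2*V) (p(d, V) = (d + 39)/(V + V) = (39 + d)/((2*V)) = (39 + d)*(1/(2*V)) = (39 + d)/(2*V))
-5*p(112, 65) = -5*(39 + 112)/(2*65) = -5*151/(2*65) = -5*151/130 = -151/26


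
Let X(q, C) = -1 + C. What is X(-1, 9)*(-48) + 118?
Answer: -266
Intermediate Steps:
X(-1, 9)*(-48) + 118 = (-1 + 9)*(-48) + 118 = 8*(-48) + 118 = -384 + 118 = -266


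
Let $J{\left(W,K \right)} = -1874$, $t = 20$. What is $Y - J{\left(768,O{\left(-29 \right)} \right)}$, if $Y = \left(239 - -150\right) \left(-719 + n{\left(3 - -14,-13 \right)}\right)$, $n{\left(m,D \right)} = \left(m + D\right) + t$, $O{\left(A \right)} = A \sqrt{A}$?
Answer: $-268481$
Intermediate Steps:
$O{\left(A \right)} = A^{\frac{3}{2}}$
$n{\left(m,D \right)} = 20 + D + m$ ($n{\left(m,D \right)} = \left(m + D\right) + 20 = \left(D + m\right) + 20 = 20 + D + m$)
$Y = -270355$ ($Y = \left(239 - -150\right) \left(-719 + \left(20 - 13 + \left(3 - -14\right)\right)\right) = \left(239 + 150\right) \left(-719 + \left(20 - 13 + \left(3 + 14\right)\right)\right) = 389 \left(-719 + \left(20 - 13 + 17\right)\right) = 389 \left(-719 + 24\right) = 389 \left(-695\right) = -270355$)
$Y - J{\left(768,O{\left(-29 \right)} \right)} = -270355 - -1874 = -270355 + 1874 = -268481$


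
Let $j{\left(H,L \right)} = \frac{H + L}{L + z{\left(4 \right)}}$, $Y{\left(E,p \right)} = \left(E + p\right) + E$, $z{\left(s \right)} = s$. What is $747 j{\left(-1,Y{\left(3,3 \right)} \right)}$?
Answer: $\frac{5976}{13} \approx 459.69$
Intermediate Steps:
$Y{\left(E,p \right)} = p + 2 E$
$j{\left(H,L \right)} = \frac{H + L}{4 + L}$ ($j{\left(H,L \right)} = \frac{H + L}{L + 4} = \frac{H + L}{4 + L}$)
$747 j{\left(-1,Y{\left(3,3 \right)} \right)} = 747 \frac{-1 + \left(3 + 2 \cdot 3\right)}{4 + \left(3 + 2 \cdot 3\right)} = 747 \frac{-1 + \left(3 + 6\right)}{4 + \left(3 + 6\right)} = 747 \frac{-1 + 9}{4 + 9} = 747 \cdot \frac{1}{13} \cdot 8 = 747 \cdot \frac{8}{13} = \frac{5976}{13}$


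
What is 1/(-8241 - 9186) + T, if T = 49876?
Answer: 869189051/17427 ≈ 49876.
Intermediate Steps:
1/(-8241 - 9186) + T = 1/(-8241 - 9186) + 49876 = 1/(-17427) + 49876 = -1/17427 + 49876 = 869189051/17427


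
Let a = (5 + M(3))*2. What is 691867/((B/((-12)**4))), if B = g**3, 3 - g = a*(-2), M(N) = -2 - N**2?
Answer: -531353856/343 ≈ -1.5491e+6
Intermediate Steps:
a = -12 (a = (5 + (-2 - 1*3**2))*2 = (5 + (-2 - 1*9))*2 = (5 + (-2 - 9))*2 = (5 - 11)*2 = -6*2 = -12)
g = -21 (g = 3 - (-12)*(-2) = 3 - 1*24 = 3 - 24 = -21)
B = -9261 (B = (-21)**3 = -9261)
691867/((B/((-12)**4))) = 691867/((-9261/((-12)**4))) = 691867/((-9261/20736)) = 691867/((-9261*1/20736)) = 691867/(-343/768) = 691867*(-768/343) = -531353856/343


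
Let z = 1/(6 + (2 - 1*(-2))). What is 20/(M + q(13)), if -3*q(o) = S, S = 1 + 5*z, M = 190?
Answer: 40/379 ≈ 0.10554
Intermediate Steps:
z = ⅒ (z = 1/(6 + (2 + 2)) = 1/(6 + 4) = 1/10 = ⅒ ≈ 0.10000)
S = 3/2 (S = 1 + 5*(⅒) = 1 + ½ = 3/2 ≈ 1.5000)
q(o) = -½ (q(o) = -⅓*3/2 = -½)
20/(M + q(13)) = 20/(190 - ½) = 20/(379/2) = (2/379)*20 = 40/379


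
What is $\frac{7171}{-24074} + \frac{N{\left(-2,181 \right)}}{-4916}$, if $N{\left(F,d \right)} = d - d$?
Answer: $- \frac{7171}{24074} \approx -0.29787$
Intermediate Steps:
$N{\left(F,d \right)} = 0$
$\frac{7171}{-24074} + \frac{N{\left(-2,181 \right)}}{-4916} = \frac{7171}{-24074} + \frac{0}{-4916} = 7171 \left(- \frac{1}{24074}\right) + 0 \left(- \frac{1}{4916}\right) = - \frac{7171}{24074} + 0 = - \frac{7171}{24074}$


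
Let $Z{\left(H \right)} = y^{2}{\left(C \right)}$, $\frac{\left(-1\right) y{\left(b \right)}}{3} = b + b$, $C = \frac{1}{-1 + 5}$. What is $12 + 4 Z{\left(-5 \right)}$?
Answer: $21$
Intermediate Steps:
$C = \frac{1}{4} \approx 0.25$
$y{\left(b \right)} = - 6 b$ ($y{\left(b \right)} = - 3 \left(b + b\right) = - 3 \cdot 2 b = - 6 b$)
$Z{\left(H \right)} = \frac{9}{4}$ ($Z{\left(H \right)} = \left(\left(-6\right) \frac{1}{4}\right)^{2} = \left(- \frac{3}{2}\right)^{2} = \frac{9}{4}$)
$12 + 4 Z{\left(-5 \right)} = 12 + 4 \cdot \frac{9}{4} = 12 + 9 = 21$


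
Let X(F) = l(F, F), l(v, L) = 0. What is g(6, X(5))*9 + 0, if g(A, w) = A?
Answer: 54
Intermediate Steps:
X(F) = 0
g(6, X(5))*9 + 0 = 6*9 + 0 = 54 + 0 = 54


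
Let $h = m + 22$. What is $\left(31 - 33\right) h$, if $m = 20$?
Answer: $-84$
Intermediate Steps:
$h = 42$ ($h = 20 + 22 = 42$)
$\left(31 - 33\right) h = \left(31 - 33\right) 42 = \left(-2\right) 42 = -84$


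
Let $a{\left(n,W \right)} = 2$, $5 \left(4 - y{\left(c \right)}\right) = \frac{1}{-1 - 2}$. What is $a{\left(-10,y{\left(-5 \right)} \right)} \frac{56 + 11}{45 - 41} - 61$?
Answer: $- \frac{55}{2} \approx -27.5$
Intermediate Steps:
$y{\left(c \right)} = \frac{61}{15}$ ($y{\left(c \right)} = 4 - \frac{1}{5 \left(-1 - 2\right)} = 4 - \frac{1}{5 \left(-3\right)} = 4 - - \frac{1}{15} = 4 + \frac{1}{15} = \frac{61}{15}$)
$a{\left(-10,y{\left(-5 \right)} \right)} \frac{56 + 11}{45 - 41} - 61 = 2 \frac{56 + 11}{45 - 41} - 61 = 2 \cdot \frac{67}{4} - 61 = \frac{67}{2} - 61 = - \frac{55}{2}$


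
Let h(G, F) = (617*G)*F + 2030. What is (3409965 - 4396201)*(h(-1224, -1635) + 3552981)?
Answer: -1221275853267476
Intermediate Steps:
h(G, F) = 2030 + 617*F*G (h(G, F) = 617*F*G + 2030 = 2030 + 617*F*G)
(3409965 - 4396201)*(h(-1224, -1635) + 3552981) = (3409965 - 4396201)*((2030 + 617*(-1635)*(-1224)) + 3552981) = -986236*((2030 + 1234765080) + 3552981) = -986236*(1234767110 + 3552981) = -986236*1238320091 = -1221275853267476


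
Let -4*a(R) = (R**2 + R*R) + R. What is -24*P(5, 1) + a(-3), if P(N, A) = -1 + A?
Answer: -15/4 ≈ -3.7500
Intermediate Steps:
a(R) = -R**2/2 - R/4 (a(R) = -((R**2 + R*R) + R)/4 = -((R**2 + R**2) + R)/4 = -(2*R**2 + R)/4 = -(R + 2*R**2)/4 = -R**2/2 - R/4)
-24*P(5, 1) + a(-3) = -24*(-1 + 1) - 1/4*(-3)*(1 + 2*(-3)) = -24*0 - 1/4*(-3)*(1 - 6) = 0 - 1/4*(-3)*(-5) = 0 - 15/4 = -15/4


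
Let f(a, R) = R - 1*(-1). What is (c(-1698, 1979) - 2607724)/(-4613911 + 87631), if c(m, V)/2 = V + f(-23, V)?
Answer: 39391/68580 ≈ 0.57438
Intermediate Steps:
f(a, R) = 1 + R (f(a, R) = R + 1 = 1 + R)
c(m, V) = 2 + 4*V (c(m, V) = 2*(V + (1 + V)) = 2*(1 + 2*V) = 2 + 4*V)
(c(-1698, 1979) - 2607724)/(-4613911 + 87631) = ((2 + 4*1979) - 2607724)/(-4613911 + 87631) = ((2 + 7916) - 2607724)/(-4526280) = (7918 - 2607724)*(-1/4526280) = -2599806*(-1/4526280) = 39391/68580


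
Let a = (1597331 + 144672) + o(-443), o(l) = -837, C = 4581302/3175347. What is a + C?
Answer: 5528810815904/3175347 ≈ 1.7412e+6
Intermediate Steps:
C = 4581302/3175347 (C = 4581302*(1/3175347) = 4581302/3175347 ≈ 1.4428)
a = 1741166 (a = (1597331 + 144672) - 837 = 1742003 - 837 = 1741166)
a + C = 1741166 + 4581302/3175347 = 5528810815904/3175347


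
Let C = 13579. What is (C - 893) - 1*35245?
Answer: -22559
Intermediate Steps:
(C - 893) - 1*35245 = (13579 - 893) - 1*35245 = 12686 - 35245 = -22559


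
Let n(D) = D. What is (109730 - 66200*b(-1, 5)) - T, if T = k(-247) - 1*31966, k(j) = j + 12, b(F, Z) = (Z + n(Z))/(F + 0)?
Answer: 803931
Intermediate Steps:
b(F, Z) = 2*Z/F (b(F, Z) = (Z + Z)/(F + 0) = (2*Z)/F = 2*Z/F)
k(j) = 12 + j
T = -32201 (T = (12 - 247) - 1*31966 = -235 - 31966 = -32201)
(109730 - 66200*b(-1, 5)) - T = (109730 - 132400*5/(-1)) - 1*(-32201) = (109730 - 132400*5*(-1)) + 32201 = (109730 - 66200*(-10)) + 32201 = (109730 + 662000) + 32201 = 771730 + 32201 = 803931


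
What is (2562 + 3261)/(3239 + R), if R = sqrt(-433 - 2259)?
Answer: 18860697/10493813 - 11646*I*sqrt(673)/10493813 ≈ 1.7973 - 0.028791*I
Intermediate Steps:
R = 2*I*sqrt(673) (R = sqrt(-2692) = 2*I*sqrt(673) ≈ 51.884*I)
(2562 + 3261)/(3239 + R) = (2562 + 3261)/(3239 + 2*I*sqrt(673)) = 5823/(3239 + 2*I*sqrt(673))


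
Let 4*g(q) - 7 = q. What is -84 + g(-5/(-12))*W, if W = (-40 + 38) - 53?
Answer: -8927/48 ≈ -185.98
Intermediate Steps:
g(q) = 7/4 + q/4
W = -55 (W = -2 - 53 = -55)
-84 + g(-5/(-12))*W = -84 + (7/4 + (-5/(-12))/4)*(-55) = -84 + (7/4 + (-5*(-1/12))/4)*(-55) = -84 + (7/4 + (¼)*(5/12))*(-55) = -84 + (7/4 + 5/48)*(-55) = -84 + (89/48)*(-55) = -84 - 4895/48 = -8927/48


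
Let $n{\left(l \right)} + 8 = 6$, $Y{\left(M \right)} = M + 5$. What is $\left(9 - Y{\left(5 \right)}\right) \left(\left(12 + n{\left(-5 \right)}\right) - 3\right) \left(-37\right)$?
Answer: $259$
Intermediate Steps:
$Y{\left(M \right)} = 5 + M$
$n{\left(l \right)} = -2$ ($n{\left(l \right)} = -8 + 6 = -2$)
$\left(9 - Y{\left(5 \right)}\right) \left(\left(12 + n{\left(-5 \right)}\right) - 3\right) \left(-37\right) = \left(9 - \left(5 + 5\right)\right) \left(\left(12 - 2\right) - 3\right) \left(-37\right) = \left(9 - 10\right) \left(10 - 3\right) \left(-37\right) = \left(9 - 10\right) 7 \left(-37\right) = \left(-1\right) 7 \left(-37\right) = \left(-7\right) \left(-37\right) = 259$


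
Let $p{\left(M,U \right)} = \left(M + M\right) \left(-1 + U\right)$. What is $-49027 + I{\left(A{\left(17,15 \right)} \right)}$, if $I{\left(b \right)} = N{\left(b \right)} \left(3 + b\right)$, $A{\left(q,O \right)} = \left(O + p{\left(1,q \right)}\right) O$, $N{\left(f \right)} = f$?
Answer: $450113$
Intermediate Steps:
$p{\left(M,U \right)} = 2 M \left(-1 + U\right)$
$A{\left(q,O \right)} = O \left(-2 + O + 2 q\right)$ ($A{\left(q,O \right)} = \left(O + 2 \cdot 1 \left(-1 + q\right)\right) O = \left(O + \left(-2 + 2 q\right)\right) O = \left(-2 + O + 2 q\right) O = O \left(-2 + O + 2 q\right)$)
$I{\left(b \right)} = b \left(3 + b\right)$
$-49027 + I{\left(A{\left(17,15 \right)} \right)} = -49027 + 15 \left(-2 + 15 + 2 \cdot 17\right) \left(3 + 15 \left(-2 + 15 + 2 \cdot 17\right)\right) = -49027 + 15 \left(-2 + 15 + 34\right) \left(3 + 15 \left(-2 + 15 + 34\right)\right) = -49027 + 15 \cdot 47 \left(3 + 15 \cdot 47\right) = -49027 + 705 \left(3 + 705\right) = -49027 + 705 \cdot 708 = -49027 + 499140 = 450113$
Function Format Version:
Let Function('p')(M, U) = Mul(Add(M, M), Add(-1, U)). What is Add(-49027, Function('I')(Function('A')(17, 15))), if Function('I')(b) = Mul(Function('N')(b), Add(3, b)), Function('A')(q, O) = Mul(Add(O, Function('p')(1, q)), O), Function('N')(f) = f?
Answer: 450113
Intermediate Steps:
Function('p')(M, U) = Mul(2, M, Add(-1, U)) (Function('p')(M, U) = Mul(Mul(2, M), Add(-1, U)) = Mul(2, M, Add(-1, U)))
Function('A')(q, O) = Mul(O, Add(-2, O, Mul(2, q))) (Function('A')(q, O) = Mul(Add(O, Mul(2, 1, Add(-1, q))), O) = Mul(Add(O, Add(-2, Mul(2, q))), O) = Mul(Add(-2, O, Mul(2, q)), O) = Mul(O, Add(-2, O, Mul(2, q))))
Function('I')(b) = Mul(b, Add(3, b))
Add(-49027, Function('I')(Function('A')(17, 15))) = Add(-49027, Mul(Mul(15, Add(-2, 15, Mul(2, 17))), Add(3, Mul(15, Add(-2, 15, Mul(2, 17)))))) = Add(-49027, Mul(Mul(15, Add(-2, 15, 34)), Add(3, Mul(15, Add(-2, 15, 34))))) = Add(-49027, Mul(Mul(15, 47), Add(3, Mul(15, 47)))) = Add(-49027, Mul(705, Add(3, 705))) = Add(-49027, Mul(705, 708)) = Add(-49027, 499140) = 450113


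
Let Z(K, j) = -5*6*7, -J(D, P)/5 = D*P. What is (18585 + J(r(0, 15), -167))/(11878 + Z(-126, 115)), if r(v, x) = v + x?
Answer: 15555/5834 ≈ 2.6663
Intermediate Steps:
J(D, P) = -5*D*P
Z(K, j) = -210 (Z(K, j) = -30*7 = -210)
(18585 + J(r(0, 15), -167))/(11878 + Z(-126, 115)) = (18585 - 5*(0 + 15)*(-167))/(11878 - 210) = (18585 - 5*15*(-167))/11668 = (18585 + 12525)*(1/11668) = 31110*(1/11668) = 15555/5834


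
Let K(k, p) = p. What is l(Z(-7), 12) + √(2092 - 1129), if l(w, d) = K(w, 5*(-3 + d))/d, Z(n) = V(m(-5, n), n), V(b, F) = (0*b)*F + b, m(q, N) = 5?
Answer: 15/4 + 3*√107 ≈ 34.782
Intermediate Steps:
V(b, F) = b (V(b, F) = 0*F + b = 0 + b = b)
Z(n) = 5
l(w, d) = (-15 + 5*d)/d (l(w, d) = (5*(-3 + d))/d = (-15 + 5*d)/d)
l(Z(-7), 12) + √(2092 - 1129) = (5 - 15/12) + √(2092 - 1129) = (5 - 15*1/12) + √963 = (5 - 5/4) + 3*√107 = 15/4 + 3*√107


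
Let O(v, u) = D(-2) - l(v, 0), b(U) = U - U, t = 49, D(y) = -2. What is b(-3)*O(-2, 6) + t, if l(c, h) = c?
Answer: 49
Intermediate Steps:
b(U) = 0
O(v, u) = -2 - v
b(-3)*O(-2, 6) + t = 0*(-2 - 1*(-2)) + 49 = 0*(-2 + 2) + 49 = 0*0 + 49 = 0 + 49 = 49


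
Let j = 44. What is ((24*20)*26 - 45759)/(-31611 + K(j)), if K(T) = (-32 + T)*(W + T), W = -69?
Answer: 11093/10637 ≈ 1.0429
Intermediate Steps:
K(T) = (-69 + T)*(-32 + T) (K(T) = (-32 + T)*(-69 + T) = (-69 + T)*(-32 + T))
((24*20)*26 - 45759)/(-31611 + K(j)) = ((24*20)*26 - 45759)/(-31611 + (2208 + 44² - 101*44)) = (480*26 - 45759)/(-31611 + (2208 + 1936 - 4444)) = (12480 - 45759)/(-31611 - 300) = -33279/(-31911) = -33279*(-1/31911) = 11093/10637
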